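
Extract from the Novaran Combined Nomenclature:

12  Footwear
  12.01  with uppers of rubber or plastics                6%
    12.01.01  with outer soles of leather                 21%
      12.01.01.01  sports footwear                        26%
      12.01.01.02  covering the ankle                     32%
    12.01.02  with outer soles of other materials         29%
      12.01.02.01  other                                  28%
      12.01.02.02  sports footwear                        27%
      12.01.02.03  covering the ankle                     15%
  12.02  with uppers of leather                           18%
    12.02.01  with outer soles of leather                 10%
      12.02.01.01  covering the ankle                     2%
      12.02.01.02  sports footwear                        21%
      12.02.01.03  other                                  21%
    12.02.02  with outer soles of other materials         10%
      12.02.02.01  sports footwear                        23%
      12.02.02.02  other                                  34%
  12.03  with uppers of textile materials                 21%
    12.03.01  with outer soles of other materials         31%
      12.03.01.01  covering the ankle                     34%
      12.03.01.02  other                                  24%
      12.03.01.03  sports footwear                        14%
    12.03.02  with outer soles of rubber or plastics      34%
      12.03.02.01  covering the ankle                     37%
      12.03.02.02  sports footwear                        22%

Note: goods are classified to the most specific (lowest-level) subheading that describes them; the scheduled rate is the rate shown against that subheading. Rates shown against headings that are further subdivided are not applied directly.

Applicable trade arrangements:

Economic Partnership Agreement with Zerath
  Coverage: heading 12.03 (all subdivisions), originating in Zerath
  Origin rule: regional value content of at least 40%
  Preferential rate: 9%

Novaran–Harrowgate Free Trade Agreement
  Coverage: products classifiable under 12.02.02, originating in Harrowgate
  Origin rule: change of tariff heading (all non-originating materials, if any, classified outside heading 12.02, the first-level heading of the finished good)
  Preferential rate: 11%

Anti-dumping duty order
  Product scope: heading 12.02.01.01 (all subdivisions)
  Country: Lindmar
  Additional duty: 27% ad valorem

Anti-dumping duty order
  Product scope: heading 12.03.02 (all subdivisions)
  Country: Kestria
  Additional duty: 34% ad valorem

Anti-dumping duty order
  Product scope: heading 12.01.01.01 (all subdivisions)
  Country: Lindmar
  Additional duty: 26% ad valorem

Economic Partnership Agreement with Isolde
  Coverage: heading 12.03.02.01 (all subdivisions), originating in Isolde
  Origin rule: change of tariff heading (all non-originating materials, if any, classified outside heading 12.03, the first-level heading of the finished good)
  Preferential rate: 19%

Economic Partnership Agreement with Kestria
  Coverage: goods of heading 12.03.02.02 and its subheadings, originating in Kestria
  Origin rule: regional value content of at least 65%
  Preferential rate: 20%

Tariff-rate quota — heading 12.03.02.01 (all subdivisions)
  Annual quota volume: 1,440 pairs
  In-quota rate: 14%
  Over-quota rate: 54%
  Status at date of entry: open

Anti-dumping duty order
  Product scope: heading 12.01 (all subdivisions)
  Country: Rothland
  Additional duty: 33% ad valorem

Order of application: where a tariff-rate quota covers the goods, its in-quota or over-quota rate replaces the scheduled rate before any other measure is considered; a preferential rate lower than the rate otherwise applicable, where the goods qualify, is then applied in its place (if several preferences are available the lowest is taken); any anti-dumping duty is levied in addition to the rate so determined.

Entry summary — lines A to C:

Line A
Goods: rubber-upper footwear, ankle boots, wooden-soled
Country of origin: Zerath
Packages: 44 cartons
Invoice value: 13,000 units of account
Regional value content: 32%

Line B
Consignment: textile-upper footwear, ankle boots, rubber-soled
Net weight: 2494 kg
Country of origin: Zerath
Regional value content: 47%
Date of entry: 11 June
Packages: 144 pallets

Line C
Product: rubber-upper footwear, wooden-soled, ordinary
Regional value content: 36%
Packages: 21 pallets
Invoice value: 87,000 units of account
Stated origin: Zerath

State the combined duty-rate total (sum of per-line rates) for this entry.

Line A: rubber-upper → 12.01; wooden-soled → 12.01.02; ankle boots → 12.01.02.03. Scheduled 15%. Zerath agreement on 12.03: 12.01.02.03 not covered. → 15%.
Line B: textile-upper → 12.03; rubber-soled → 12.03.02; ankle boots → 12.03.02.01. Scheduled 37%. quota on 12.03.02.01 open → in-quota 14%; Zerath agreement on 12.03: RVC ≥ 40% → 9% available; preferential 9%. → 9%.
Line C: rubber-upper → 12.01; wooden-soled → 12.01.02; ordinary → 12.01.02.01. Scheduled 28%. Zerath agreement on 12.03: 12.01.02.01 not covered. → 28%.
Sum: 15% + 9% + 28% = 52%.

52%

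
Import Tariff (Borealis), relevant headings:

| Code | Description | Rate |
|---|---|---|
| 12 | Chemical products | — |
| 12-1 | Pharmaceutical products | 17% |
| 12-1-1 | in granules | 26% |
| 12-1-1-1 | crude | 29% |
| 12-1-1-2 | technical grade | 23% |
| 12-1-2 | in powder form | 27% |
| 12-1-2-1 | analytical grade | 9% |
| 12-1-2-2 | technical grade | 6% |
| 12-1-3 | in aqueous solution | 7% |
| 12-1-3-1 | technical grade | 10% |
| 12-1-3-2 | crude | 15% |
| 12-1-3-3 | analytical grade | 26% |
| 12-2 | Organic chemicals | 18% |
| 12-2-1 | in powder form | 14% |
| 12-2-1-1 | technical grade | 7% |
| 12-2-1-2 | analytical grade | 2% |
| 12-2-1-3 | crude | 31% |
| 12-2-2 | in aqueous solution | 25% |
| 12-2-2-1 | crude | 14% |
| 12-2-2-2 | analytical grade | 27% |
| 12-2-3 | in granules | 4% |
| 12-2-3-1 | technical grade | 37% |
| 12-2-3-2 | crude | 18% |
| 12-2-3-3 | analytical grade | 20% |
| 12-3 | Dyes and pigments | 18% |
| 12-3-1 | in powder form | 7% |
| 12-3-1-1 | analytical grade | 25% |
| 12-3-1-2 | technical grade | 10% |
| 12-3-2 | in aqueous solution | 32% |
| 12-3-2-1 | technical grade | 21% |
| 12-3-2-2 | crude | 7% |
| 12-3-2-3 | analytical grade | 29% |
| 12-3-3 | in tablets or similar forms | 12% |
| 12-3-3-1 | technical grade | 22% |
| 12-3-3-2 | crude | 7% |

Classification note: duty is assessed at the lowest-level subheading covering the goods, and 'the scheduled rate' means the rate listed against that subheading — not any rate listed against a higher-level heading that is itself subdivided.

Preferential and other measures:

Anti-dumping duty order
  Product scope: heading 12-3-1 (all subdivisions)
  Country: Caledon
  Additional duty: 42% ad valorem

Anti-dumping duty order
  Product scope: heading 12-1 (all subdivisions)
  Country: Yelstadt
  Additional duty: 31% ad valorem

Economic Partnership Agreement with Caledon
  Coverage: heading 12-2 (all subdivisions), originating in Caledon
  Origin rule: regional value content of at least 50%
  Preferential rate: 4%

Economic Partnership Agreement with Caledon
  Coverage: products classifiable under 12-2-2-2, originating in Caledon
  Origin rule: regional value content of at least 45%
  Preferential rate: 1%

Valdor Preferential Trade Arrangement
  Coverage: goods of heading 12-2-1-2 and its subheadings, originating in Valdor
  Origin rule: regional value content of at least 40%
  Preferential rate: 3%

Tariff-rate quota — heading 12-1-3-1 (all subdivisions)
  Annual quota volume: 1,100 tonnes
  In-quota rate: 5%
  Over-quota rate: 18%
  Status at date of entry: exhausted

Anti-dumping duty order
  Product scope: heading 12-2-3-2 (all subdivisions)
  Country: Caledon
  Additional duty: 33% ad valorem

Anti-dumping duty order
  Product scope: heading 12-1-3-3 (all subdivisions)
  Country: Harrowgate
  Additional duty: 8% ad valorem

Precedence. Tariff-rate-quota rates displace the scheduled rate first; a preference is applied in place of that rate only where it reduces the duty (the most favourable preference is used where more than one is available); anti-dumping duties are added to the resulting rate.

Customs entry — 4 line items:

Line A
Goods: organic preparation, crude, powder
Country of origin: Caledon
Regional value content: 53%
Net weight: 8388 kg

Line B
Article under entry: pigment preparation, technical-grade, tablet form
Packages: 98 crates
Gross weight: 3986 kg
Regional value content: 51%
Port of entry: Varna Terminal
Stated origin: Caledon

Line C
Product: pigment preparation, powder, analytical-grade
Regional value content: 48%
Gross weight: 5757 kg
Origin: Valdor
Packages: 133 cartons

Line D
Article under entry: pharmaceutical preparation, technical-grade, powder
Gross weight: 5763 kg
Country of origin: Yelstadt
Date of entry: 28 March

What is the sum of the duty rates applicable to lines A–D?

Line A: organic → 12-2; powder → 12-2-1; crude → 12-2-1-3. Scheduled 31%. Caledon agreement on 12-2: RVC ≥ 50% → 4% available; Caledon agreement on 12-2-2-2: 12-2-1-3 not covered; preferential 4%. → 4%.
Line B: pigment → 12-3; tablet form → 12-3-3; technical-grade → 12-3-3-1. Scheduled 22%. Caledon agreement on 12-2: 12-3-3-1 not covered; Caledon agreement on 12-2-2-2: 12-3-3-1 not covered. → 22%.
Line C: pigment → 12-3; powder → 12-3-1; analytical-grade → 12-3-1-1. Scheduled 25%. Valdor agreement on 12-2-1-2: 12-3-1-1 not covered. → 25%.
Line D: pharmaceutical → 12-1; powder → 12-1-2; technical-grade → 12-1-2-2. Scheduled 6%. anti-dumping (Yelstadt, 12-1): +31%; total 6% + 31% = 37%. → 37%.
Sum: 4% + 22% + 25% + 37% = 88%.

88%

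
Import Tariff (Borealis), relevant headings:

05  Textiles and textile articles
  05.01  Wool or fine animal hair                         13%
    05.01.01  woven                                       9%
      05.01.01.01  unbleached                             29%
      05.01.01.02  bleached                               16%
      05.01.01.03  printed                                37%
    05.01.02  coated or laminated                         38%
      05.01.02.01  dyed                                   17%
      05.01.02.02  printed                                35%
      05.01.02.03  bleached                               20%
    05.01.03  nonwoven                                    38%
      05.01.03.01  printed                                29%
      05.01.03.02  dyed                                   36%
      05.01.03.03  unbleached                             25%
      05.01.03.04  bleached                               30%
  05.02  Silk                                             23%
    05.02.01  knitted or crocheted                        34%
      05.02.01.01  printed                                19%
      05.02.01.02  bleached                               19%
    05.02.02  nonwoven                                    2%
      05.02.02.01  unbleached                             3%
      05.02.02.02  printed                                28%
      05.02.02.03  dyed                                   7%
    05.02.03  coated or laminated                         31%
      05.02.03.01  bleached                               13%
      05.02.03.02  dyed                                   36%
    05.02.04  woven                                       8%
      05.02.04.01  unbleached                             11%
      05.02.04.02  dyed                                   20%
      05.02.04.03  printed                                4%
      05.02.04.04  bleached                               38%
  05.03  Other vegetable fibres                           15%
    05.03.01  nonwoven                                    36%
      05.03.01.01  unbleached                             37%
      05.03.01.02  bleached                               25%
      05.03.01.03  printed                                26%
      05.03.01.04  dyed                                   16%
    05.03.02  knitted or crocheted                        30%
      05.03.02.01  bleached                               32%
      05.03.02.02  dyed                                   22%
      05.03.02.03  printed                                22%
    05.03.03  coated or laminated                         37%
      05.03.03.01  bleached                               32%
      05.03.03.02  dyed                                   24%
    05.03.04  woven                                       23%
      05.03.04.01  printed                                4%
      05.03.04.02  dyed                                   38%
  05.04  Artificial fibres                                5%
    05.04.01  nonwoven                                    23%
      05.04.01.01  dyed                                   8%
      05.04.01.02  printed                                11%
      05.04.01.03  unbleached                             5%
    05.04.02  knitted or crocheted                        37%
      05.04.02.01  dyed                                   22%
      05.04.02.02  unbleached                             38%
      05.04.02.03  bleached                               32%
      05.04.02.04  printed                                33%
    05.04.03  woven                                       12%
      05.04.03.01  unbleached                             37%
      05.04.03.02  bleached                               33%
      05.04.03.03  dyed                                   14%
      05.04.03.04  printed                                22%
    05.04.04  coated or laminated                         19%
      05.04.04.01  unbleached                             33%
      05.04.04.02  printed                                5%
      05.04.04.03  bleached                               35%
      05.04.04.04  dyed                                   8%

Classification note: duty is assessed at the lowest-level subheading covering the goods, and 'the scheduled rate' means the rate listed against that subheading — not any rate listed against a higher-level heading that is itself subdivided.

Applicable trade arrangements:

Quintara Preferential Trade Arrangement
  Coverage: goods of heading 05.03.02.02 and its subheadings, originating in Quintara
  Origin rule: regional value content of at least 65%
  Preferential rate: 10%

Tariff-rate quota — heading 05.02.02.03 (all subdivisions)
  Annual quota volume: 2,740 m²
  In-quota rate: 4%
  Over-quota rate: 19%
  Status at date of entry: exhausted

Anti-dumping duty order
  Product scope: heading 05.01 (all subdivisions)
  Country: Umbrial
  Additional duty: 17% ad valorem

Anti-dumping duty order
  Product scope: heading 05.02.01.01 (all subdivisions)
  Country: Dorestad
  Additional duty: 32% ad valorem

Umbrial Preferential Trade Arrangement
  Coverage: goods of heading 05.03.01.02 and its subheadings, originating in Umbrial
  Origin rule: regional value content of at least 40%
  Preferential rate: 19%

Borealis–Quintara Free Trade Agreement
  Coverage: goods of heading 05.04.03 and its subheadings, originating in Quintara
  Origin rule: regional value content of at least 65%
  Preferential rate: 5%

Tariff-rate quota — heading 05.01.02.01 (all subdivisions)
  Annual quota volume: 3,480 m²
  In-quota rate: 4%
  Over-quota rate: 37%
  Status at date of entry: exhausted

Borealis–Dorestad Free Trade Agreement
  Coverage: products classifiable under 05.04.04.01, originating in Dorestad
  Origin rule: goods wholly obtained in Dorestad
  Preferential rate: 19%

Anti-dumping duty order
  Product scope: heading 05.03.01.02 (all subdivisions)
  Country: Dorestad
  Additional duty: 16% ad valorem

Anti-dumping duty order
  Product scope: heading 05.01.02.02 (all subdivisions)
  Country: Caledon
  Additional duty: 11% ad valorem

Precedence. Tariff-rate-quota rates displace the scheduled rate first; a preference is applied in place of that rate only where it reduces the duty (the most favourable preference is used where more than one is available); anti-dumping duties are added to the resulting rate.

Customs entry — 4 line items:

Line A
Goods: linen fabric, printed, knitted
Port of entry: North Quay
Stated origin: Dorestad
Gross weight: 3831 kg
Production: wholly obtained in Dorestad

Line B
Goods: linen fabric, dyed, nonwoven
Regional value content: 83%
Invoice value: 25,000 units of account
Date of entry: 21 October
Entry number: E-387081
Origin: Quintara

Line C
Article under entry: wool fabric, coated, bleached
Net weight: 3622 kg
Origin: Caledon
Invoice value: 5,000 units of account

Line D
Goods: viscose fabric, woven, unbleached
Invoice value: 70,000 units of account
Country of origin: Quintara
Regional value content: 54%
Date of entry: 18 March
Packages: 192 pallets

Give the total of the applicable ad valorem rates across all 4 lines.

Line A: linen → 05.03; knitted → 05.03.02; printed → 05.03.02.03. Scheduled 22%. Dorestad agreement on 05.04.04.01: 05.03.02.03 not covered. → 22%.
Line B: linen → 05.03; nonwoven → 05.03.01; dyed → 05.03.01.04. Scheduled 16%. Quintara agreement on 05.03.02.02: 05.03.01.04 not covered; Quintara agreement on 05.04.03: 05.03.01.04 not covered. → 16%.
Line C: wool → 05.01; coated → 05.01.02; bleached → 05.01.02.03. Scheduled 20%. No special measure applies. → 20%.
Line D: viscose → 05.04; woven → 05.04.03; unbleached → 05.04.03.01. Scheduled 37%. Quintara agreement on 05.03.02.02: 05.04.03.01 not covered; Quintara agreement on 05.04.03: RVC < 65%. → 37%.
Sum: 22% + 16% + 20% + 37% = 95%.

95%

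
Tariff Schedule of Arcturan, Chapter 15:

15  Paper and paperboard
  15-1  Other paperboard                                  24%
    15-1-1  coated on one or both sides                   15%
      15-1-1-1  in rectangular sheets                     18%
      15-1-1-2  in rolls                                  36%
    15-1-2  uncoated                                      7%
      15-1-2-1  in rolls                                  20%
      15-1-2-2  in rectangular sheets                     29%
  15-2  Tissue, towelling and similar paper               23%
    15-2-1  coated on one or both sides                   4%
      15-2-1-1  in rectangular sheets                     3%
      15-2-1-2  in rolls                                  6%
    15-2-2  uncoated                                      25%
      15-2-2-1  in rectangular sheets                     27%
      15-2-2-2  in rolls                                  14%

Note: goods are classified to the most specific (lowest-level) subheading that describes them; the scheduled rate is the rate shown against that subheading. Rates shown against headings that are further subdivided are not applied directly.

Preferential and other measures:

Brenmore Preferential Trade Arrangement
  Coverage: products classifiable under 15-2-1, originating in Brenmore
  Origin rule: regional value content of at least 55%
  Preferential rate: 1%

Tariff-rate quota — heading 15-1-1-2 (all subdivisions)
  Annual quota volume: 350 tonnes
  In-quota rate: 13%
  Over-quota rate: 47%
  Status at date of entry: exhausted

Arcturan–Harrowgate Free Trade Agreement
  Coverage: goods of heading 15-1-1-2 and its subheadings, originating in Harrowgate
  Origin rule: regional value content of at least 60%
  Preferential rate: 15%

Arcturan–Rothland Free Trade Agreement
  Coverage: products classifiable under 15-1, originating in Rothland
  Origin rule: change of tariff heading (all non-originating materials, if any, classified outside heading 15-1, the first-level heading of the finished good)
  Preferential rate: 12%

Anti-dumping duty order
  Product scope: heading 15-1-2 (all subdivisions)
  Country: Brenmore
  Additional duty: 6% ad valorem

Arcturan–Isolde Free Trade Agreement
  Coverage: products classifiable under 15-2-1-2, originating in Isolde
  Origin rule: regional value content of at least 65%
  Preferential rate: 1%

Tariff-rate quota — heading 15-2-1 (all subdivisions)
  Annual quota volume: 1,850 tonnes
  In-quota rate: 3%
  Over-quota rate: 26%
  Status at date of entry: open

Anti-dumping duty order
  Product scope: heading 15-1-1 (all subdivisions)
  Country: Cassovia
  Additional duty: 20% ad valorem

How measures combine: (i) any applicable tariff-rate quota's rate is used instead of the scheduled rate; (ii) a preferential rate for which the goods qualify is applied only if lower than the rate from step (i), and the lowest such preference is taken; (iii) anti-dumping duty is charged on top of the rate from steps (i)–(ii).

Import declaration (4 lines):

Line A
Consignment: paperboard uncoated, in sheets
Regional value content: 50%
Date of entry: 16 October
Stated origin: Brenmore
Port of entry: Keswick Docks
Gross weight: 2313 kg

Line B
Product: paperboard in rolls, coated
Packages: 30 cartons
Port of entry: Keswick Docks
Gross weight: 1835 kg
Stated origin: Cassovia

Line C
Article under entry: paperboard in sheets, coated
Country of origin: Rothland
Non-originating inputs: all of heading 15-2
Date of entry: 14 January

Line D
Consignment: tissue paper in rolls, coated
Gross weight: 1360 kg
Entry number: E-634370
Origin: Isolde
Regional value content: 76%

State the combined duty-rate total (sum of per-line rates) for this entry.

Line A: paperboard → 15-1; uncoated → 15-1-2; in sheets → 15-1-2-2. Scheduled 29%. Brenmore agreement on 15-2-1: 15-1-2-2 not covered; anti-dumping (Brenmore, 15-1-2): +6%; total 29% + 6% = 35%. → 35%.
Line B: paperboard → 15-1; coated → 15-1-1; in rolls → 15-1-1-2. Scheduled 36%. quota on 15-1-1-2 exhausted → over-quota 47%; anti-dumping (Cassovia, 15-1-1): +20%; total 47% + 20% = 67%. → 67%.
Line C: paperboard → 15-1; coated → 15-1-1; in sheets → 15-1-1-1. Scheduled 18%. Rothland agreement on 15-1: CTH met → 12% available; preferential 12%. → 12%.
Line D: tissue paper → 15-2; coated → 15-2-1; in rolls → 15-2-1-2. Scheduled 6%. quota on 15-2-1 open → in-quota 3%; Isolde agreement on 15-2-1-2: RVC ≥ 65% → 1% available; preferential 1%. → 1%.
Sum: 35% + 67% + 12% + 1% = 115%.

115%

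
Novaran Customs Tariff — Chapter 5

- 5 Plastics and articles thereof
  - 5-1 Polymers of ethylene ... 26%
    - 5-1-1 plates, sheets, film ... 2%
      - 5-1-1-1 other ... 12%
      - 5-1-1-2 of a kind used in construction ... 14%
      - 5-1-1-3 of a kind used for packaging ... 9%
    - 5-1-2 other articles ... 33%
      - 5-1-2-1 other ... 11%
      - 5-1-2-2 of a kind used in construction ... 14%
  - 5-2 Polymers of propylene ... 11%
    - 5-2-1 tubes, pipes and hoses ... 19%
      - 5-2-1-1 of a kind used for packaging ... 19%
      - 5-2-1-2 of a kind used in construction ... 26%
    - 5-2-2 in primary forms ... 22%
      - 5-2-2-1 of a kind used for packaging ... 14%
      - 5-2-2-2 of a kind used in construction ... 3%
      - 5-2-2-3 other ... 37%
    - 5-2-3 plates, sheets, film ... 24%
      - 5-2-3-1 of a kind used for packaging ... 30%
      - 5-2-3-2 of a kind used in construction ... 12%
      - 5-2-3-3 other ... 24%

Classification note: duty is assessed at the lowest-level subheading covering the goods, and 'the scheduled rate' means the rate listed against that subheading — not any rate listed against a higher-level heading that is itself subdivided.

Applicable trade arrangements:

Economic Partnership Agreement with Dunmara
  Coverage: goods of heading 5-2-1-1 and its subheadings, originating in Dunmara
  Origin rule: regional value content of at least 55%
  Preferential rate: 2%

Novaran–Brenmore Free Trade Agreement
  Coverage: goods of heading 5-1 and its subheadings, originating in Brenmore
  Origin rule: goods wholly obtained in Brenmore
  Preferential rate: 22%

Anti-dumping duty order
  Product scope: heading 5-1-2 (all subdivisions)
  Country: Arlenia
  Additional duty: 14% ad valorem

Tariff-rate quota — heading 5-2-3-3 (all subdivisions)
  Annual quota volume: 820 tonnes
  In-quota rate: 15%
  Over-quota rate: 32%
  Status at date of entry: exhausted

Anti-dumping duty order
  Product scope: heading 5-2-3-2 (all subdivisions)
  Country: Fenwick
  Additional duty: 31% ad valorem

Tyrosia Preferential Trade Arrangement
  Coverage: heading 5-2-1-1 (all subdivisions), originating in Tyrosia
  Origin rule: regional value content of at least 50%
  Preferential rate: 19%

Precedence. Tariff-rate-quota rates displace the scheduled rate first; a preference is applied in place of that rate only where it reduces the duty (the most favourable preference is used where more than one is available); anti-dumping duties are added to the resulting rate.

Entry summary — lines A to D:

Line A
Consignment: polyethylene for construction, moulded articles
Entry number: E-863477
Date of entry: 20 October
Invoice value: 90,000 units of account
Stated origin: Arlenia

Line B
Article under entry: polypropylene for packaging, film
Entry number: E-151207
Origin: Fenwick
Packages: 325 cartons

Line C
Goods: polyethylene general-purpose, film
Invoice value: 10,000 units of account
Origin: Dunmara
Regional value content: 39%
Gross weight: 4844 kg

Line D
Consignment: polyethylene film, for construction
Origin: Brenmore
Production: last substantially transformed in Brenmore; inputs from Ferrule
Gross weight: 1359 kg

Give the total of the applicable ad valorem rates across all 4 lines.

Line A: polyethylene → 5-1; moulded articles → 5-1-2; for construction → 5-1-2-2. Scheduled 14%. anti-dumping (Arlenia, 5-1-2): +14%; total 14% + 14% = 28%. → 28%.
Line B: polypropylene → 5-2; film → 5-2-3; for packaging → 5-2-3-1. Scheduled 30%. No special measure applies. → 30%.
Line C: polyethylene → 5-1; film → 5-1-1; general-purpose → 5-1-1-1. Scheduled 12%. Dunmara agreement on 5-2-1-1: 5-1-1-1 not covered. → 12%.
Line D: polyethylene → 5-1; film → 5-1-1; for construction → 5-1-1-2. Scheduled 14%. Brenmore agreement on 5-1: not wholly obtained. → 14%.
Sum: 28% + 30% + 12% + 14% = 84%.

84%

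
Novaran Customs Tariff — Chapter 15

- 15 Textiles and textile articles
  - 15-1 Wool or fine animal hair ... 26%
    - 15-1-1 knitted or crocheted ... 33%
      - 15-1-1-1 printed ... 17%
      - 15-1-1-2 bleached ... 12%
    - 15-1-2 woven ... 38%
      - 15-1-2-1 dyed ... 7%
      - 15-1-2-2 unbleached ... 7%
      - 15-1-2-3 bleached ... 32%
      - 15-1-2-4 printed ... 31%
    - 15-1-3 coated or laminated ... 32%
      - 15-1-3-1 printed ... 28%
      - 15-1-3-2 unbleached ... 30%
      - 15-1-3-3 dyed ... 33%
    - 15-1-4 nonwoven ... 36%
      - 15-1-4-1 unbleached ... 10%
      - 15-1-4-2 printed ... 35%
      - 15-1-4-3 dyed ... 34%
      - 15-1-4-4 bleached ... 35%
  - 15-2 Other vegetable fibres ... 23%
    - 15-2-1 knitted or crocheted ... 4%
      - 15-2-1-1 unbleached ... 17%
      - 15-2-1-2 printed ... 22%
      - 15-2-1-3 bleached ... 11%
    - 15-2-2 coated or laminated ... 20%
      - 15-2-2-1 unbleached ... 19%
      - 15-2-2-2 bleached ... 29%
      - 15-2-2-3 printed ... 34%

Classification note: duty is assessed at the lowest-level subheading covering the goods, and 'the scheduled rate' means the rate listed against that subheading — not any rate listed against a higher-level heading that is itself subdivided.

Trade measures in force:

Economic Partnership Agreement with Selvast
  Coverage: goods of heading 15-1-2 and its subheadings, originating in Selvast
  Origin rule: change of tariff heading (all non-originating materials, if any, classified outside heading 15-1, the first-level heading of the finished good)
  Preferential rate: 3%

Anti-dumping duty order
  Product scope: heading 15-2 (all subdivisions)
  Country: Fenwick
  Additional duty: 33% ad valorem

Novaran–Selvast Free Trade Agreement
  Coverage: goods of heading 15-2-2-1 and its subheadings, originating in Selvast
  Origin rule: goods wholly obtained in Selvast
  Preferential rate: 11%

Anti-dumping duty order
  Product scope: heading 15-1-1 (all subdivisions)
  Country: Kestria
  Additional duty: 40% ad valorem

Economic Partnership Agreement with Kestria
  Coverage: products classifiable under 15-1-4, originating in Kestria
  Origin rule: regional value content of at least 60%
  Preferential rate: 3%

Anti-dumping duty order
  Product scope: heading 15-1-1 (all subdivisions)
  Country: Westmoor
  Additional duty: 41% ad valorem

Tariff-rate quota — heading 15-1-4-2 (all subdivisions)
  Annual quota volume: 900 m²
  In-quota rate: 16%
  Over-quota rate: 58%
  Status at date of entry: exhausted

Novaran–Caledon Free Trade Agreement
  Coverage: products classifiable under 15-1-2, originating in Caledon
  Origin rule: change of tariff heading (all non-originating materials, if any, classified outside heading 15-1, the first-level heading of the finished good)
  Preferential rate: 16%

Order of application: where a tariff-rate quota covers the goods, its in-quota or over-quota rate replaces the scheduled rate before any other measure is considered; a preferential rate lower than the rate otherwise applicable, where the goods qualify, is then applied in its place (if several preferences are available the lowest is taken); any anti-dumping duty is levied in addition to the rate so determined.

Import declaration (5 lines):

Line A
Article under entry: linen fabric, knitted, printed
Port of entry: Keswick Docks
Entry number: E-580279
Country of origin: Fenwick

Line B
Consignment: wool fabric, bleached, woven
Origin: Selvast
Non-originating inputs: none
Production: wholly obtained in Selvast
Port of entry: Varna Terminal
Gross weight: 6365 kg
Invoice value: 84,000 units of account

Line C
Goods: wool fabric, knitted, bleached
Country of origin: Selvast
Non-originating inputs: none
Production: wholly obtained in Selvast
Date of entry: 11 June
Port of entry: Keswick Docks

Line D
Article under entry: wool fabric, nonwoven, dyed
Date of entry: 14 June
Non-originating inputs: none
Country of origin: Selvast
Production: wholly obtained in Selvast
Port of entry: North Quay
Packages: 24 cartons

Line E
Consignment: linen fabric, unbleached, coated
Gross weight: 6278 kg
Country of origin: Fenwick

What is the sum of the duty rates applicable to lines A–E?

Line A: linen → 15-2; knitted → 15-2-1; printed → 15-2-1-2. Scheduled 22%. anti-dumping (Fenwick, 15-2): +33%; total 22% + 33% = 55%. → 55%.
Line B: wool → 15-1; woven → 15-1-2; bleached → 15-1-2-3. Scheduled 32%. Selvast agreement on 15-1-2: CTH met → 3% available; Selvast agreement on 15-2-2-1: 15-1-2-3 not covered; preferential 3%. → 3%.
Line C: wool → 15-1; knitted → 15-1-1; bleached → 15-1-1-2. Scheduled 12%. Selvast agreement on 15-1-2: 15-1-1-2 not covered; Selvast agreement on 15-2-2-1: 15-1-1-2 not covered. → 12%.
Line D: wool → 15-1; nonwoven → 15-1-4; dyed → 15-1-4-3. Scheduled 34%. Selvast agreement on 15-1-2: 15-1-4-3 not covered; Selvast agreement on 15-2-2-1: 15-1-4-3 not covered. → 34%.
Line E: linen → 15-2; coated → 15-2-2; unbleached → 15-2-2-1. Scheduled 19%. anti-dumping (Fenwick, 15-2): +33%; total 19% + 33% = 52%. → 52%.
Sum: 55% + 3% + 12% + 34% + 52% = 156%.

156%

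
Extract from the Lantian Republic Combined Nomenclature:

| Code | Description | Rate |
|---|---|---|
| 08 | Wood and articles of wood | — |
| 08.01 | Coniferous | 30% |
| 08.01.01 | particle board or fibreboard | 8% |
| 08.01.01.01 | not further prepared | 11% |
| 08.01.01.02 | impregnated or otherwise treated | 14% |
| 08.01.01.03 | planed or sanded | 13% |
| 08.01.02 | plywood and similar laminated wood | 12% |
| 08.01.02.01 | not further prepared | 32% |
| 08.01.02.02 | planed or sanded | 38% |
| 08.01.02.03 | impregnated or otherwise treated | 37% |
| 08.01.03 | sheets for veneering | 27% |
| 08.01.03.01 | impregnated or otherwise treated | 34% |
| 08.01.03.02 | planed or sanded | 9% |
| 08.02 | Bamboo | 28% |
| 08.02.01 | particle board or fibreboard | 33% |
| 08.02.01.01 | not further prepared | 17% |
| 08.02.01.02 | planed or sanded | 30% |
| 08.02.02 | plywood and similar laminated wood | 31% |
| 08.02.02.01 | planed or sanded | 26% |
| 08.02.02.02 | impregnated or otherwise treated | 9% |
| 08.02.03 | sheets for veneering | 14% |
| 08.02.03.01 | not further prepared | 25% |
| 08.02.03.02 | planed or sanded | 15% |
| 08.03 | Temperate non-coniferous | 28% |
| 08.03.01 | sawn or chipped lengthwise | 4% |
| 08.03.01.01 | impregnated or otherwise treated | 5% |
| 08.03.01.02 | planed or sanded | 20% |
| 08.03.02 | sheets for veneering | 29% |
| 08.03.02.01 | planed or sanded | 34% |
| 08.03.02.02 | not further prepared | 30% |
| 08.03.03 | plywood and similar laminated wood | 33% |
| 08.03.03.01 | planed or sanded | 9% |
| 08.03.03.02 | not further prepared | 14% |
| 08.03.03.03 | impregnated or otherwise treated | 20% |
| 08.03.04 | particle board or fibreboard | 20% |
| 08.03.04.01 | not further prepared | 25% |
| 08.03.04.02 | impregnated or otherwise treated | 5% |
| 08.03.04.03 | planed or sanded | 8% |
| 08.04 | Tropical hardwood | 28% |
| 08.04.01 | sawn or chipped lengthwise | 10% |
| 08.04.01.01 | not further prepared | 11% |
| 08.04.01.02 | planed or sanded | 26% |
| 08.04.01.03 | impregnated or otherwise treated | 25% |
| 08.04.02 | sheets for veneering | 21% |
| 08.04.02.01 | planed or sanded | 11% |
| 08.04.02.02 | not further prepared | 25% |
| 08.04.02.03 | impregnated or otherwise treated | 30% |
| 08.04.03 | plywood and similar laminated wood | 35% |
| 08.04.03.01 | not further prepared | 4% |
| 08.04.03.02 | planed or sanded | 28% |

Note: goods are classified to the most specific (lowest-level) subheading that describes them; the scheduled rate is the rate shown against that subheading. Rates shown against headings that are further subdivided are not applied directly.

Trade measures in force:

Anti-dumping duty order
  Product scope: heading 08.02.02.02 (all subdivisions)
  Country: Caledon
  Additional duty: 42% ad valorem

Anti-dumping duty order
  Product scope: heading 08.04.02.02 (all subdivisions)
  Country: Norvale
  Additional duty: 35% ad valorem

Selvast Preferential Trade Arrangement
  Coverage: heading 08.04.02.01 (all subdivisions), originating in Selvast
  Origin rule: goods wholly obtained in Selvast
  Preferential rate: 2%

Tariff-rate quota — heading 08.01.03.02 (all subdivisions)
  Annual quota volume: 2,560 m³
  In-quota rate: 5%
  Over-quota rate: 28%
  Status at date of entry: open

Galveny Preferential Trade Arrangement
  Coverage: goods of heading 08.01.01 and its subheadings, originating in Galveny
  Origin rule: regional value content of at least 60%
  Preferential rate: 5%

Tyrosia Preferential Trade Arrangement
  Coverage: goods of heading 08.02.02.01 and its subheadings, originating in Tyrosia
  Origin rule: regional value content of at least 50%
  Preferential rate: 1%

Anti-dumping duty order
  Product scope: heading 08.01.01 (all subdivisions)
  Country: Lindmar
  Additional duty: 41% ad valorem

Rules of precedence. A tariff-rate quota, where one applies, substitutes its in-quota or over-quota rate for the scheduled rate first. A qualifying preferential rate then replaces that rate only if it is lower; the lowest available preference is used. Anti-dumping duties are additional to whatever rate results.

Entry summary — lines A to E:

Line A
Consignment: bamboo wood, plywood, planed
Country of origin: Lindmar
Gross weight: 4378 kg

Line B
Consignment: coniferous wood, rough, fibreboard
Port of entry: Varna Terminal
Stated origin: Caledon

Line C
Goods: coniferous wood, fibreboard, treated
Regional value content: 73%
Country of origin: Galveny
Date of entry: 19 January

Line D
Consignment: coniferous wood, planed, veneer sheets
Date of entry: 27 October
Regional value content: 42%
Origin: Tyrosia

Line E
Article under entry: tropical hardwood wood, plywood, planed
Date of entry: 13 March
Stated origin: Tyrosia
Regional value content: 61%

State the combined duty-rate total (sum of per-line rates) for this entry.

75%

Line A: bamboo → 08.02; plywood → 08.02.02; planed → 08.02.02.01. Scheduled 26%. No special measure applies. → 26%.
Line B: coniferous → 08.01; fibreboard → 08.01.01; rough → 08.01.01.01. Scheduled 11%. No special measure applies. → 11%.
Line C: coniferous → 08.01; fibreboard → 08.01.01; treated → 08.01.01.02. Scheduled 14%. Galveny agreement on 08.01.01: RVC ≥ 60% → 5% available; preferential 5%. → 5%.
Line D: coniferous → 08.01; veneer sheets → 08.01.03; planed → 08.01.03.02. Scheduled 9%. quota on 08.01.03.02 open → in-quota 5%; Tyrosia agreement on 08.02.02.01: 08.01.03.02 not covered. → 5%.
Line E: tropical hardwood → 08.04; plywood → 08.04.03; planed → 08.04.03.02. Scheduled 28%. Tyrosia agreement on 08.02.02.01: 08.04.03.02 not covered. → 28%.
Sum: 26% + 11% + 5% + 5% + 28% = 75%.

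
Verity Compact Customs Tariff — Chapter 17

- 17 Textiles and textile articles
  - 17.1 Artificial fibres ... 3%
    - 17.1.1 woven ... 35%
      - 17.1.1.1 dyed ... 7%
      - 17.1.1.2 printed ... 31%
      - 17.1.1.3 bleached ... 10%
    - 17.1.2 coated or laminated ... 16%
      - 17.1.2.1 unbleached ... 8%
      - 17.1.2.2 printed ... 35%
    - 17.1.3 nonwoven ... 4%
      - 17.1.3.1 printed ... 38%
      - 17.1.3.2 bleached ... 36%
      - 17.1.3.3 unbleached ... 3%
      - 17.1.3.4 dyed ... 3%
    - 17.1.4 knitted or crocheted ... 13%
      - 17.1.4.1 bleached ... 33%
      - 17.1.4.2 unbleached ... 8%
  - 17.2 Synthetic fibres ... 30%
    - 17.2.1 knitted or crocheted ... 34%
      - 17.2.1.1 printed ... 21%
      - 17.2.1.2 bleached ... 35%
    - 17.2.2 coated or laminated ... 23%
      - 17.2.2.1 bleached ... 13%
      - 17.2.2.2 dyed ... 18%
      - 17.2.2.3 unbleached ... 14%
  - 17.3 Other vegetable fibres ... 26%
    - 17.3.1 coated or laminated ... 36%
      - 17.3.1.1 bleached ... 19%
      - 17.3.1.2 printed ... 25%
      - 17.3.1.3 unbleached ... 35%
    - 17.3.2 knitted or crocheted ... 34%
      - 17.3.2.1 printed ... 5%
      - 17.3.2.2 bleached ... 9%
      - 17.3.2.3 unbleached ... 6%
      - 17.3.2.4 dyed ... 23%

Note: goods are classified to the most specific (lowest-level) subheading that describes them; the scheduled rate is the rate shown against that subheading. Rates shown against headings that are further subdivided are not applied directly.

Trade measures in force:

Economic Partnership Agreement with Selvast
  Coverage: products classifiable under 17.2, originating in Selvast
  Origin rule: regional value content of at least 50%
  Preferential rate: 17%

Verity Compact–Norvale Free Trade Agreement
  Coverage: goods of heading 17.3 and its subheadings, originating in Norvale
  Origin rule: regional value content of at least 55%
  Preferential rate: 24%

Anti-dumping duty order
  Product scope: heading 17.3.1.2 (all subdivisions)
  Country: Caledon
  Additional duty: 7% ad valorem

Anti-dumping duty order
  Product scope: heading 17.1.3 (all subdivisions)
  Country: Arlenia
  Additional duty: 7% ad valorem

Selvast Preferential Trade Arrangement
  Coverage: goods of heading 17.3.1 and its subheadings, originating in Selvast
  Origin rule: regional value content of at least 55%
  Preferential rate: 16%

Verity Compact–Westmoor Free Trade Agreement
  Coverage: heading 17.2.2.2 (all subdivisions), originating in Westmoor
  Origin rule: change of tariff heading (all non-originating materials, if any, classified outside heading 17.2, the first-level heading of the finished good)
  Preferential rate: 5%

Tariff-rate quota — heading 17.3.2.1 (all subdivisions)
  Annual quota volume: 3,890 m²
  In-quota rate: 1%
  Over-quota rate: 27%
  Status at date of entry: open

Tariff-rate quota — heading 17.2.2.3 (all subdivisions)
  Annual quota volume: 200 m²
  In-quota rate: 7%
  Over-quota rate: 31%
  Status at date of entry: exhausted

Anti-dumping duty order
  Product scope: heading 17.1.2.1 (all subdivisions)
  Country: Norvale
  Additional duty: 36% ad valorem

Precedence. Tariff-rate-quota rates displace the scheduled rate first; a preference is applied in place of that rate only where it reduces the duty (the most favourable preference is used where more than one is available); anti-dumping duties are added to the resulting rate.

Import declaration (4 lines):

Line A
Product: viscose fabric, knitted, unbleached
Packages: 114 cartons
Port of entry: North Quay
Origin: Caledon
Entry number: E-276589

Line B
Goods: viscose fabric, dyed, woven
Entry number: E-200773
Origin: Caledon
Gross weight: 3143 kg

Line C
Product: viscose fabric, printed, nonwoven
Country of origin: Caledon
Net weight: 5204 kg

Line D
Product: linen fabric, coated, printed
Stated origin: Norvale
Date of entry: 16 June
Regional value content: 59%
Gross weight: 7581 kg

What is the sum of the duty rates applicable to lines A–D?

Line A: viscose → 17.1; knitted → 17.1.4; unbleached → 17.1.4.2. Scheduled 8%. No special measure applies. → 8%.
Line B: viscose → 17.1; woven → 17.1.1; dyed → 17.1.1.1. Scheduled 7%. No special measure applies. → 7%.
Line C: viscose → 17.1; nonwoven → 17.1.3; printed → 17.1.3.1. Scheduled 38%. No special measure applies. → 38%.
Line D: linen → 17.3; coated → 17.3.1; printed → 17.3.1.2. Scheduled 25%. Norvale agreement on 17.3: RVC ≥ 55% → 24% available; preferential 24%. → 24%.
Sum: 8% + 7% + 38% + 24% = 77%.

77%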